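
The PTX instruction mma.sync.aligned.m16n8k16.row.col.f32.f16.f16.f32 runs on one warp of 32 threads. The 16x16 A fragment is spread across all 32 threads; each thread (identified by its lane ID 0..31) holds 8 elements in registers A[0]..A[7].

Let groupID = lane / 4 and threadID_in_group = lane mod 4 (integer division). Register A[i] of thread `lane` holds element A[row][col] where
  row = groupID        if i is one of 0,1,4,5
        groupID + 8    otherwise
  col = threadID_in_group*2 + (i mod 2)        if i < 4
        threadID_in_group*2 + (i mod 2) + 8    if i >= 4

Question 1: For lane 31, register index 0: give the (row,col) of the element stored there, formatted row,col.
31: G=7,T=3
[0] (7+0,3*2+0+0) = (7,6)

7,6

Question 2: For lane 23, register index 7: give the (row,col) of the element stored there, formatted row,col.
23: gid=5,tid=3
[7] (5+8,3*2+1+8) = (13,15)

13,15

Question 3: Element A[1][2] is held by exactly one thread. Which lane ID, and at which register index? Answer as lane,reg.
r: 1->gid=1,r8=0  c: 2->c8=0,tid=1,i&1=0
L=1*4+1=5  i=0*4+0*2+0=0

5,0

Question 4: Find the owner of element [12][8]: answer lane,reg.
16,6

r:12=>grp=4,rB=1  c:8=>cB=1,tig=0,lo=0
L=4*4+0=16  i=1*4+1*2+0=6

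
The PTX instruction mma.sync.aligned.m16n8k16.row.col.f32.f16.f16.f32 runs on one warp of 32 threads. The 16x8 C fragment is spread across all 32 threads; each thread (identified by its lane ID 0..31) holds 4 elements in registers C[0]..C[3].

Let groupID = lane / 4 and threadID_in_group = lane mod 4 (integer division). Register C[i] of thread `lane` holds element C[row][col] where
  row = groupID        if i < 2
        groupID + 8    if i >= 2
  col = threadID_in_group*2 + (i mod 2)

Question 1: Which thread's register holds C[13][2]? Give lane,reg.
r=13⇒gr=5,Rb=1  c=2⇒th=1,odd=0
L=5*4+1=21  i=1*2+0=2

21,2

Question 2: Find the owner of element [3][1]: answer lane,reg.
12,1

r: 3->gid=3,r8=0  c: 1->tid=0,i&1=1
L=3*4+0=12  i=0*2+1=1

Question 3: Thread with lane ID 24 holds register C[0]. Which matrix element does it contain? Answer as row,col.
lane 24=>24/4=6, 24 mod 4=0
i=0  r:6+0=>6  c:2·0+0=>0

6,0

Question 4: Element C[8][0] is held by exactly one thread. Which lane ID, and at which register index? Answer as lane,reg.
0,2

r:8=>grp=0,rB=1  c:0=>tig=0,lo=0
L=0*4+0=0  i=1*2+0=2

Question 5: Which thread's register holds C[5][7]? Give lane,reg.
23,1

r=5->g=5,rb=0  c=7->t=3,b0=1
L=5*4+3=23  i=0*2+1=1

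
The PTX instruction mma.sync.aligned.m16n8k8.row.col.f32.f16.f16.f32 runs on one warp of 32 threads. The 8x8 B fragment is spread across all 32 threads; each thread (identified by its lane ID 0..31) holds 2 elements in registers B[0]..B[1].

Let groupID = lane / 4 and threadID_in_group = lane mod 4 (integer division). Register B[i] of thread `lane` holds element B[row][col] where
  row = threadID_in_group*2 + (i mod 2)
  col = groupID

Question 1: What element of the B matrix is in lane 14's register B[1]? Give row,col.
5,3

14: G=3,T=2
[1] (2*2+1,3) = (5,3)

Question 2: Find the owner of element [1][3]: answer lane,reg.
12,1

c=3->g=3  r=1->t=0,b0=1
L=3*4+0=12  i=1=1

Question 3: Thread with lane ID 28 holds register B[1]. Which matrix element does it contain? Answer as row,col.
1,7

L=28->gid=28>>2=7, tid=28&3=0
[1]->row 0·2+1=1  col gid=7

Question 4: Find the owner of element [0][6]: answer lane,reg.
24,0

c=6⇒gr=6  r=0⇒th=0,odd=0
L=6*4+0=24  i=0=0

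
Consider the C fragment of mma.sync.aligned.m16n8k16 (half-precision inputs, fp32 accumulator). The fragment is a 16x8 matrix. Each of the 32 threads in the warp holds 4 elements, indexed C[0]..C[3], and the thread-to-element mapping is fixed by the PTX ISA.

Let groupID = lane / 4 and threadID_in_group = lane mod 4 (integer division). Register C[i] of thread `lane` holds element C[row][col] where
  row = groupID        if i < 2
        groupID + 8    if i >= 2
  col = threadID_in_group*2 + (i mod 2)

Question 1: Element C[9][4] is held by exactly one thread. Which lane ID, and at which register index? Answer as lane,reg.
6,2

r=9→G=1,rhi=1  c=4→T=2,p=0
L=1*4+2=6  i=1*2+0=2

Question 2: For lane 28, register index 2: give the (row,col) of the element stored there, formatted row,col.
15,0

28: g=7,t=0
[2] (7+8,0*2+0) = (15,0)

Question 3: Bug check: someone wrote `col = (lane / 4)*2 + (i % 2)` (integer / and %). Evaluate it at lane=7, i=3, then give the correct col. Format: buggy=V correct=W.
`(lane / 4)*2 + (i % 2)`[7,3]->3
L=7->gid=7>>2=1, tid=7&3=3
[3]->row 1+8=9  col 3·2+1=7
col: 3 vs 7

buggy=3 correct=7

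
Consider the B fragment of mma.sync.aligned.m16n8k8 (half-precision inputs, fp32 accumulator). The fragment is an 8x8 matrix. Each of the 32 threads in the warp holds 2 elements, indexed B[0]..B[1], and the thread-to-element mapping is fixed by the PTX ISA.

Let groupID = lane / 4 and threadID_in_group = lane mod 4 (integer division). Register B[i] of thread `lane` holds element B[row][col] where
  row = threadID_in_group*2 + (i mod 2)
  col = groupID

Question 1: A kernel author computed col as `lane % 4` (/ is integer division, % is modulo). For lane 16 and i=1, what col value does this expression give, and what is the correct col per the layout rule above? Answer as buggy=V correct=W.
`lane % 4`[16,1]->0
L=16->g=16>>2=4, t=16&3=0
[1]->row 0·2+1=1  col g=4
col: 0 vs 4

buggy=0 correct=4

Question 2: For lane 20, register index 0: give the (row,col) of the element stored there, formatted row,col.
L=20=>grp=20>>2=5, tig=20&3=0
[0]=>row 0·2+0=0  col grp=5

0,5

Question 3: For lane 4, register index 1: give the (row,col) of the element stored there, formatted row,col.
4: grp=1,tig=0
[1] (0*2+1,1) = (1,1)

1,1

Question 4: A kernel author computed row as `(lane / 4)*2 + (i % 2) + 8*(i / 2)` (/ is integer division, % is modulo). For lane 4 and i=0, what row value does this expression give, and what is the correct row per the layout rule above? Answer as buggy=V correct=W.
`(lane / 4)*2 + (i % 2) + 8*(i / 2)`[4,0]->2
4: g=1,t=0
[0] (0*2+0,1) = (0,1)
row: 2 vs 0

buggy=2 correct=0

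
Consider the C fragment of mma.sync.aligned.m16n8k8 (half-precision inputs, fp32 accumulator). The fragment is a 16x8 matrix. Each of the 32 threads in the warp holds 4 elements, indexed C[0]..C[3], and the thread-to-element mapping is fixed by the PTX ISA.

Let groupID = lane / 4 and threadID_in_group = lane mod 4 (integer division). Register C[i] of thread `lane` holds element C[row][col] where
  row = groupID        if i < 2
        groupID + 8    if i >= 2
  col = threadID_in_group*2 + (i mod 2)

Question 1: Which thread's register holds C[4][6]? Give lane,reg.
19,0

r:4=>grp=4,rB=0  c:6=>tig=3,lo=0
L=4*4+3=19  i=0*2+0=0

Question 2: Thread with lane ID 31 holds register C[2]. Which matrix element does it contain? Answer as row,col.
lane 31: g=7 (31/4), t=3 (31%4)
i=2: r=7+8=15, c=3*2+0=6

15,6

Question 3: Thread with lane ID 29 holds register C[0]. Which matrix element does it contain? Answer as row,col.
29: gr=7,th=1
[0] (7+0,1*2+0) = (7,2)

7,2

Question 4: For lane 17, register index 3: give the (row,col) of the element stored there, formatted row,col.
12,3

lane 17: grp=4 (17/4), tig=1 (17%4)
i=3: r=4+8=12, c=1*2+1=3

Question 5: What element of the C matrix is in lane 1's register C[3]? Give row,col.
8,3

1: grp=0,tig=1
[3] (0+8,1*2+1) = (8,3)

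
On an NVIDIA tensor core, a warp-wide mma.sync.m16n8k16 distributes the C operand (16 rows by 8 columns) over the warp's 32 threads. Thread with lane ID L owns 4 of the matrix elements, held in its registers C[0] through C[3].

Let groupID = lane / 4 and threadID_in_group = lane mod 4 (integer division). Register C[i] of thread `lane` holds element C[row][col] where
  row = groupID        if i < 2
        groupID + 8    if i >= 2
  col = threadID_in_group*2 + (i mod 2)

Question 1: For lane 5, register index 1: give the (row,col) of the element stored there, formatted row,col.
1,3

lane 5: gid=1 (5/4), tid=1 (5%4)
i=1: r=1+0=1, c=1*2+1=3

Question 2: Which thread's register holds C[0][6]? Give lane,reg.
r:0=>grp=0,rB=0  c:6=>tig=3,lo=0
L=0*4+3=3  i=0*2+0=0

3,0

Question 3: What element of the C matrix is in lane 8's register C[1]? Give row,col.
2,1

lane 8->8/4=2, 8 mod 4=0
i=1  r:2+0->2  c:2·0+1->1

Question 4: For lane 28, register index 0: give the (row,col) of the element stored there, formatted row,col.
28: gid=7,tid=0
[0] (7+0,0*2+0) = (7,0)

7,0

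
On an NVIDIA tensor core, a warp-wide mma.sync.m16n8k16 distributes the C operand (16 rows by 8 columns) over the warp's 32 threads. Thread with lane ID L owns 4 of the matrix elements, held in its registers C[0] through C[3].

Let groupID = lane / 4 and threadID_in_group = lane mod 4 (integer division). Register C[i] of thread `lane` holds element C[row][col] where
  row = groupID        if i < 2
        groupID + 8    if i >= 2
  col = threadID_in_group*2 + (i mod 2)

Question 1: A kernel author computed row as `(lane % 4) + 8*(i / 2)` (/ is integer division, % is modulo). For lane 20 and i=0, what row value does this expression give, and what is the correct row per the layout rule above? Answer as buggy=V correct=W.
`(lane % 4) + 8*(i / 2)`[20,0]->0
20: gid=5,tid=0
[0] (5+0,0*2+0) = (5,0)
row: 0 vs 5

buggy=0 correct=5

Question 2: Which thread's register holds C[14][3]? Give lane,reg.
r=14⇒gr=6,Rb=1  c=3⇒th=1,odd=1
L=6*4+1=25  i=1*2+1=3

25,3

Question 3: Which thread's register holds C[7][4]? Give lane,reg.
30,0

r=7→G=7,rhi=0  c=4→T=2,p=0
L=7*4+2=30  i=0*2+0=0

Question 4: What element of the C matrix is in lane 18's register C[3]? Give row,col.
lane 18⇒18/4=4, 18 mod 4=2
i=3  r:4+8⇒12  c:2·2+1⇒5

12,5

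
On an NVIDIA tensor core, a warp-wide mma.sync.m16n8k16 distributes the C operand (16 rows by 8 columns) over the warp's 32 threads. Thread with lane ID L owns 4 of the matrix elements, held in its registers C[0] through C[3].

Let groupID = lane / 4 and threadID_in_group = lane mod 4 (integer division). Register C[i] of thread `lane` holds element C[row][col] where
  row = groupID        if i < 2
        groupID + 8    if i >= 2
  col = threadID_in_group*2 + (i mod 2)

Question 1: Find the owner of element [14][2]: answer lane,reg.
r=14->g=6,rb=1  c=2->t=1,b0=0
L=6*4+1=25  i=1*2+0=2

25,2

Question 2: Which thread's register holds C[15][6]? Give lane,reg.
r: 15->gid=7,r8=1  c: 6->tid=3,i&1=0
L=7*4+3=31  i=1*2+0=2

31,2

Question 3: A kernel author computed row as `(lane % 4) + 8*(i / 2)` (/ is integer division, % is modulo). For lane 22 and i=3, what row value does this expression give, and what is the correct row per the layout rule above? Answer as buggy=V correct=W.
`(lane % 4) + 8*(i / 2)`[22,3]->10
L=22->gid=22>>2=5, tid=22&3=2
[3]->row 5+8=13  col 2·2+1=5
row: 10 vs 13

buggy=10 correct=13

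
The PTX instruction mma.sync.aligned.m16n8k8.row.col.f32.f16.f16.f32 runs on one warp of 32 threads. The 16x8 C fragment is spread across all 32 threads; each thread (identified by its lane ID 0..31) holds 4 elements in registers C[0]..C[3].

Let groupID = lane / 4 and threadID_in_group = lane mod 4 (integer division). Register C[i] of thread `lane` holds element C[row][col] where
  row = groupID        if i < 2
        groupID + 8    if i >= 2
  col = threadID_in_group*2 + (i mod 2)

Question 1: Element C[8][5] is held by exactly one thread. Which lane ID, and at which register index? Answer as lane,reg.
2,3

r:8=>grp=0,rB=1  c:5=>tig=2,lo=1
L=0*4+2=2  i=1*2+1=3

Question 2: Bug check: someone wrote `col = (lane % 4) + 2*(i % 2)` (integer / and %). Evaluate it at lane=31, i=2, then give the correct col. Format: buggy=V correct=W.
`(lane % 4) + 2*(i % 2)`[31,2]=>3
lane 31=>31/4=7, 31 mod 4=3
i=2  r:7+8=>15  c:2·3+0=>6
col: 3 vs 6

buggy=3 correct=6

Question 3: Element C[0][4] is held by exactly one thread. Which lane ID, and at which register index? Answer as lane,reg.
2,0

r=0->g=0,rb=0  c=4->t=2,b0=0
L=0*4+2=2  i=0*2+0=0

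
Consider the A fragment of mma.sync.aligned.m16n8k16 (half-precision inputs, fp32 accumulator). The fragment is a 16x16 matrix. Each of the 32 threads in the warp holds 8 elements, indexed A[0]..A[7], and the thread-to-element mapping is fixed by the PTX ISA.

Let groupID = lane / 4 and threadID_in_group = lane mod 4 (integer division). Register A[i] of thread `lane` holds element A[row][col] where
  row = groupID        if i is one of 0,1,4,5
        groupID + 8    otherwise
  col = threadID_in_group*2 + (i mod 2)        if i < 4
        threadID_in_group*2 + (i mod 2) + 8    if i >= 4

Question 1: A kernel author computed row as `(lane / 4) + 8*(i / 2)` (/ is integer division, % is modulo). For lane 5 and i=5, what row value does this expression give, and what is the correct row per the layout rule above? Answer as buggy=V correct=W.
buggy=17 correct=1

`(lane / 4) + 8*(i / 2)`[5,5]->17
5: gid=1,tid=1
[5] (1+0,1*2+1+8) = (1,11)
row: 17 vs 1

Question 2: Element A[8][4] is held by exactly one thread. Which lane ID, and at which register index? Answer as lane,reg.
2,2

r=8→G=0,rhi=1  c=4→chi=0,T=2,p=0
L=0*4+2=2  i=0*4+1*2+0=2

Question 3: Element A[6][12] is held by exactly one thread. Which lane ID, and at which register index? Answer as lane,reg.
26,4

r=6→G=6,rhi=0  c=12→chi=1,T=2,p=0
L=6*4+2=26  i=1*4+0*2+0=4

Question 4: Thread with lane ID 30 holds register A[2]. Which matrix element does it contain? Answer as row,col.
L=30→G=30>>2=7, T=30&3=2
[2]→row 7+8=15  col 2·2+0+0=4

15,4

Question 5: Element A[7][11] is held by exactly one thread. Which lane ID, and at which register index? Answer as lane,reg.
29,5

r=7⇒gr=7,Rb=0  c=11⇒Cb=1,th=1,odd=1
L=7*4+1=29  i=1*4+0*2+1=5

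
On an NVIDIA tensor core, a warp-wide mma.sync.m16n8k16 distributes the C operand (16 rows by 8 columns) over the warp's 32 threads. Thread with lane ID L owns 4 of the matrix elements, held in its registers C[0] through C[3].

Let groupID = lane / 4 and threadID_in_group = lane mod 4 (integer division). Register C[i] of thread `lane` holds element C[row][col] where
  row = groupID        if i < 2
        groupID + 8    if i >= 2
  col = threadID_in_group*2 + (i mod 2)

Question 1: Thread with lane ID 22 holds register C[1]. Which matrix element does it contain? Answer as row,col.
5,5

L=22->gid=22>>2=5, tid=22&3=2
[1]->row 5+0=5  col 2·2+1=5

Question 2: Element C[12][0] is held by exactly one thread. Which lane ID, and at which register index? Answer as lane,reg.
r: 12->gid=4,r8=1  c: 0->tid=0,i&1=0
L=4*4+0=16  i=1*2+0=2

16,2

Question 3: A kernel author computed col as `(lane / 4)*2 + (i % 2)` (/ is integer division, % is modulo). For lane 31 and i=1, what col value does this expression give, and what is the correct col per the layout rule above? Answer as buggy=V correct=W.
`(lane / 4)*2 + (i % 2)`[31,1]→15
lane 31: G=7 (31/4), T=3 (31%4)
i=1: r=7+0=7, c=3*2+1=7
col: 15 vs 7

buggy=15 correct=7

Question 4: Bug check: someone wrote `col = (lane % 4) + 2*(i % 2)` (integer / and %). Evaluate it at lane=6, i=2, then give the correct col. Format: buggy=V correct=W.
`(lane % 4) + 2*(i % 2)`[6,2]⇒2
L=6⇒gr=6>>2=1, th=6&3=2
[2]⇒row 1+8=9  col 2·2+0=4
col: 2 vs 4

buggy=2 correct=4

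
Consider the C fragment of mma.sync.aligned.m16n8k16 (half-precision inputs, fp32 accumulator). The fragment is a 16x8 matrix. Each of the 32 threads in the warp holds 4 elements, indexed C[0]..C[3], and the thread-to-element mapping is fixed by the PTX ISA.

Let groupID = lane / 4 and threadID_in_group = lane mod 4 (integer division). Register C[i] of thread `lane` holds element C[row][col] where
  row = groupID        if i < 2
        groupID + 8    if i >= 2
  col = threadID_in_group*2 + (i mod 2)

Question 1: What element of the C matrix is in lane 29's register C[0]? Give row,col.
lane 29->29/4=7, 29 mod 4=1
i=0  r:7+0->7  c:2·1+0->2

7,2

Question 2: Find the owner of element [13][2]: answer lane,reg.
21,2

r=13→G=5,rhi=1  c=2→T=1,p=0
L=5*4+1=21  i=1*2+0=2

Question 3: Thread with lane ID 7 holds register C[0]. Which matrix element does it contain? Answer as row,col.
1,6

7: gr=1,th=3
[0] (1+0,3*2+0) = (1,6)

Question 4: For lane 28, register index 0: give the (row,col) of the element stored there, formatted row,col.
7,0

lane 28: g=7 (28/4), t=0 (28%4)
i=0: r=7+0=7, c=0*2+0=0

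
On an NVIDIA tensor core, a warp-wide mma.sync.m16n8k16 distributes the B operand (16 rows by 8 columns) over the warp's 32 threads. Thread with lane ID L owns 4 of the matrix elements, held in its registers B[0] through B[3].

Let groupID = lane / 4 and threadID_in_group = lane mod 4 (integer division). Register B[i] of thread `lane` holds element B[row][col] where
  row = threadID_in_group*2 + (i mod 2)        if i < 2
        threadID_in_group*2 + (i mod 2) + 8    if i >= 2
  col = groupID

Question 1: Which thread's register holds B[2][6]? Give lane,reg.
c=6→G=6  r=2→rhi=0,T=1,p=0
L=6*4+1=25  i=0*2+0=0

25,0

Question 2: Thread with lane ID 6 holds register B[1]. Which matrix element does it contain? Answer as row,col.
5,1

lane 6⇒6/4=1, 6 mod 4=2
i=1  r:2·2+1+0⇒5  c:1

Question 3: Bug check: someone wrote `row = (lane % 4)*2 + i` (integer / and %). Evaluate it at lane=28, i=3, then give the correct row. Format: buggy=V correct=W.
`(lane % 4)*2 + i`[28,3]=>3
28: grp=7,tig=0
[3] (0*2+1+8,7) = (9,7)
row: 3 vs 9

buggy=3 correct=9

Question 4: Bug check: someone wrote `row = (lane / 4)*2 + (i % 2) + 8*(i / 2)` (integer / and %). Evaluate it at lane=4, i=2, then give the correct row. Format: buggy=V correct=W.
buggy=10 correct=8

`(lane / 4)*2 + (i % 2) + 8*(i / 2)`[4,2]=>10
lane 4=>4/4=1, 4 mod 4=0
i=2  r:2·0+0+8=>8  c:1
row: 10 vs 8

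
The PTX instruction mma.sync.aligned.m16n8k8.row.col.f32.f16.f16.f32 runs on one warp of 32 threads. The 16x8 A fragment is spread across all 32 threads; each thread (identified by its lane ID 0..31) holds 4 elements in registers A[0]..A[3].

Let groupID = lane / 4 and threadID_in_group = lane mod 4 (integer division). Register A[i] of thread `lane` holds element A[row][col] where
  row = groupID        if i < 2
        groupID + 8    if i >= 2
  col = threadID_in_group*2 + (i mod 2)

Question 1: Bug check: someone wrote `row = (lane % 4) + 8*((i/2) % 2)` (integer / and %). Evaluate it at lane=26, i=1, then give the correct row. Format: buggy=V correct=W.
`(lane % 4) + 8*((i/2) % 2)`[26,1]→2
L=26→G=26>>2=6, T=26&3=2
[1]→row 6+0=6  col 2·2+1=5
row: 2 vs 6

buggy=2 correct=6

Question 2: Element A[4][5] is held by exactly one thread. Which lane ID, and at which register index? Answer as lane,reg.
r=4->g=4,rb=0  c=5->t=2,b0=1
L=4*4+2=18  i=0*2+1=1

18,1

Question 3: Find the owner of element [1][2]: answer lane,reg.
5,0

r=1⇒gr=1,Rb=0  c=2⇒th=1,odd=0
L=1*4+1=5  i=0*2+0=0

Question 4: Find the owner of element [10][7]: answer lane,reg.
r: 10->gid=2,r8=1  c: 7->tid=3,i&1=1
L=2*4+3=11  i=1*2+1=3

11,3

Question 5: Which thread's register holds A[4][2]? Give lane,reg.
r=4→G=4,rhi=0  c=2→T=1,p=0
L=4*4+1=17  i=0*2+0=0

17,0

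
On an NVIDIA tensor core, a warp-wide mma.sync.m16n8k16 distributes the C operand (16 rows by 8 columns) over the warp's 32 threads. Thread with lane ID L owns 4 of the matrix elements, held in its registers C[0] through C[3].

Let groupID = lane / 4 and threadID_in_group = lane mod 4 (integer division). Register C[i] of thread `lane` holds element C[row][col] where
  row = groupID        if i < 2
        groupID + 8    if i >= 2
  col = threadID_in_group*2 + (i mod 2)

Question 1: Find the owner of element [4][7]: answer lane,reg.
19,1

r=4⇒gr=4,Rb=0  c=7⇒th=3,odd=1
L=4*4+3=19  i=0*2+1=1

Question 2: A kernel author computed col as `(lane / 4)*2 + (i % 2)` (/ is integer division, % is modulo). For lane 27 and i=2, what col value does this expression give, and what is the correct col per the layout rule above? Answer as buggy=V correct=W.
buggy=12 correct=6

`(lane / 4)*2 + (i % 2)`[27,2]->12
lane 27->27/4=6, 27 mod 4=3
i=2  r:6+8->14  c:2·3+0->6
col: 12 vs 6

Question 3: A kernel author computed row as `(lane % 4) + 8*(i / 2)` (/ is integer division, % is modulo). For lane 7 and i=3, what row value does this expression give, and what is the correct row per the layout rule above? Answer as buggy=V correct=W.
`(lane % 4) + 8*(i / 2)`[7,3]->11
7: g=1,t=3
[3] (1+8,3*2+1) = (9,7)
row: 11 vs 9

buggy=11 correct=9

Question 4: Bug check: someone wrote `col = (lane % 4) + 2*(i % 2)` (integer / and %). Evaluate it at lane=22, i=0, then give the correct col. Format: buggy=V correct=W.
buggy=2 correct=4

`(lane % 4) + 2*(i % 2)`[22,0]→2
22: G=5,T=2
[0] (5+0,2*2+0) = (5,4)
col: 2 vs 4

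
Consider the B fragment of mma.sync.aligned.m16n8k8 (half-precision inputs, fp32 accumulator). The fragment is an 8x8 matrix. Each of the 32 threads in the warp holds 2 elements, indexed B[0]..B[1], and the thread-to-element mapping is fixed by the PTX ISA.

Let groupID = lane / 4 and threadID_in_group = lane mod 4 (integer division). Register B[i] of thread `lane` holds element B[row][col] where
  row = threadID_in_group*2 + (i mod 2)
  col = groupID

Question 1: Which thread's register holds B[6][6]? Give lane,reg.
c=6->g=6  r=6->t=3,b0=0
L=6*4+3=27  i=0=0

27,0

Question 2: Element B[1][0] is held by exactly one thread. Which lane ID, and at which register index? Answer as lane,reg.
c=0⇒gr=0  r=1⇒th=0,odd=1
L=0*4+0=0  i=1=1

0,1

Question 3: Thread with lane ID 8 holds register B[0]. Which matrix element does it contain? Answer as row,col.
0,2

8: gr=2,th=0
[0] (0*2+0,2) = (0,2)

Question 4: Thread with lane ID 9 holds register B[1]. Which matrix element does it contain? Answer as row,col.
3,2

L=9->gid=9>>2=2, tid=9&3=1
[1]->row 1·2+1=3  col gid=2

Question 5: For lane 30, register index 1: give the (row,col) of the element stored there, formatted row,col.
5,7

lane 30->30/4=7, 30 mod 4=2
i=1  r:2·2+1->5  c:7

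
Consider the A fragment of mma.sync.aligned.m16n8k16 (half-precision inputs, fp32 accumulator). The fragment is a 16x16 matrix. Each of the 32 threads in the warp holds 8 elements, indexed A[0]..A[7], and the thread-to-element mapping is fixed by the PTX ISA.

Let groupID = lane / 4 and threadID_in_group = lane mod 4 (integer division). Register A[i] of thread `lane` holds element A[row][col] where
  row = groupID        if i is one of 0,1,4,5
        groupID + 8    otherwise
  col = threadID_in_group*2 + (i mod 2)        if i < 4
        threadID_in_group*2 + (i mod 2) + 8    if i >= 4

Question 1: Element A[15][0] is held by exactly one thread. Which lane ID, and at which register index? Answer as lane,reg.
r=15->g=7,rb=1  c=0->cb=0,t=0,b0=0
L=7*4+0=28  i=0*4+1*2+0=2

28,2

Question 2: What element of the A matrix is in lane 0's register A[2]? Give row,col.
lane 0→0/4=0, 0 mod 4=0
i=2  r:0+8→8  c:2·0+0+0→0

8,0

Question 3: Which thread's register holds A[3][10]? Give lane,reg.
13,4

r=3→G=3,rhi=0  c=10→chi=1,T=1,p=0
L=3*4+1=13  i=1*4+0*2+0=4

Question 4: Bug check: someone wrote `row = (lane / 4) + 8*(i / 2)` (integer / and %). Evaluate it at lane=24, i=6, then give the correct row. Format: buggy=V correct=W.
buggy=30 correct=14

`(lane / 4) + 8*(i / 2)`[24,6]⇒30
lane 24⇒24/4=6, 24 mod 4=0
i=6  r:6+8⇒14  c:2·0+0+8⇒8
row: 30 vs 14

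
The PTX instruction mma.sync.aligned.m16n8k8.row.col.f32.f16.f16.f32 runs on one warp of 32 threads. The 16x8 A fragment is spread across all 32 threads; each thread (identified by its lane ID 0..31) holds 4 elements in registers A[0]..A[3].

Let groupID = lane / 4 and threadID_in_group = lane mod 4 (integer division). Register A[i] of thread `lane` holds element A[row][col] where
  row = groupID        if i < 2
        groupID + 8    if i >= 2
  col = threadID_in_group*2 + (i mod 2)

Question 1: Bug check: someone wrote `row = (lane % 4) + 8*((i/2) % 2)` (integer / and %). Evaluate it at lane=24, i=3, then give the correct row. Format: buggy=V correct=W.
buggy=8 correct=14

`(lane % 4) + 8*((i/2) % 2)`[24,3]->8
lane 24: gid=6 (24/4), tid=0 (24%4)
i=3: r=6+8=14, c=0*2+1=1
row: 8 vs 14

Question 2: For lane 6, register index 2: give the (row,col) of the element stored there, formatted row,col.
9,4

L=6->g=6>>2=1, t=6&3=2
[2]->row 1+8=9  col 2·2+0=4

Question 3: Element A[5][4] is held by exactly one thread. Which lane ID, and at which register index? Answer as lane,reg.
r=5→G=5,rhi=0  c=4→T=2,p=0
L=5*4+2=22  i=0*2+0=0

22,0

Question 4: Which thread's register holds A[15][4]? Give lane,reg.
r: 15->gid=7,r8=1  c: 4->tid=2,i&1=0
L=7*4+2=30  i=1*2+0=2

30,2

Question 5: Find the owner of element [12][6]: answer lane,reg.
19,2

r:12=>grp=4,rB=1  c:6=>tig=3,lo=0
L=4*4+3=19  i=1*2+0=2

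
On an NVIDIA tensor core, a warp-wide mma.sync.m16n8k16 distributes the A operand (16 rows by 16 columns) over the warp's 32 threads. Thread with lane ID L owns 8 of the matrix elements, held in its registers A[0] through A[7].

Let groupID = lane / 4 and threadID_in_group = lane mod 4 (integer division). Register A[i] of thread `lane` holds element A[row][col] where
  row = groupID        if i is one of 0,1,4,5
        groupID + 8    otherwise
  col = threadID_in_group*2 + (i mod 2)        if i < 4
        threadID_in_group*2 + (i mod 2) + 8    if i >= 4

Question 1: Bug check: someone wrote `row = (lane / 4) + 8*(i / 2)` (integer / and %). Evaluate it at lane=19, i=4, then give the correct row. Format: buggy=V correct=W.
buggy=20 correct=4

`(lane / 4) + 8*(i / 2)`[19,4]⇒20
lane 19⇒19/4=4, 19 mod 4=3
i=4  r:4+0⇒4  c:2·3+0+8⇒14
row: 20 vs 4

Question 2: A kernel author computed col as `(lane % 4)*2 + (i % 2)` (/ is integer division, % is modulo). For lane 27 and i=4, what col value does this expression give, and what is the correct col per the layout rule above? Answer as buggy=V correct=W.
buggy=6 correct=14

`(lane % 4)*2 + (i % 2)`[27,4]=>6
27: grp=6,tig=3
[4] (6+0,3*2+0+8) = (6,14)
col: 6 vs 14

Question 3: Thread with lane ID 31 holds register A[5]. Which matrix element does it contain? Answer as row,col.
7,15

L=31⇒gr=31>>2=7, th=31&3=3
[5]⇒row 7+0=7  col 3·2+1+8=15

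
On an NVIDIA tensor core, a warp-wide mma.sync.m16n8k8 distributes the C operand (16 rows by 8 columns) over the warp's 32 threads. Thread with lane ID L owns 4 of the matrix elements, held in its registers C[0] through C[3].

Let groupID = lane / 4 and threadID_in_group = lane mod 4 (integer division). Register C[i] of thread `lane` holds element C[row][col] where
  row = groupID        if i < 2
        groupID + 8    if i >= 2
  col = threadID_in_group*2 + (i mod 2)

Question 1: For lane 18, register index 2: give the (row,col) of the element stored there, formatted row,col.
12,4

lane 18⇒18/4=4, 18 mod 4=2
i=2  r:4+8⇒12  c:2·2+0⇒4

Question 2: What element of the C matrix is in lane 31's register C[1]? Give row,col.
L=31->g=31>>2=7, t=31&3=3
[1]->row 7+0=7  col 3·2+1=7

7,7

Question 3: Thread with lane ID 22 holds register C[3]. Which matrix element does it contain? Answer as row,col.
13,5

L=22=>grp=22>>2=5, tig=22&3=2
[3]=>row 5+8=13  col 2·2+1=5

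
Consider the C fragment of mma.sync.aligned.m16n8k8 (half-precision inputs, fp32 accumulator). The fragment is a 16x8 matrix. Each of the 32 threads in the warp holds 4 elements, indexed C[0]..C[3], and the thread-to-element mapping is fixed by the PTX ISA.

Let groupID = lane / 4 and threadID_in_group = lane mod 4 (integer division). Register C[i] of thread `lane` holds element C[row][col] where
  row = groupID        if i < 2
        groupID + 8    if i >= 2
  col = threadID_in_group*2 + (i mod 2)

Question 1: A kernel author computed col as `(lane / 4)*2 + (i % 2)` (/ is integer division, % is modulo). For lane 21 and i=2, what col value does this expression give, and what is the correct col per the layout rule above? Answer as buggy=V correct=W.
buggy=10 correct=2

`(lane / 4)*2 + (i % 2)`[21,2]=>10
21: grp=5,tig=1
[2] (5+8,1*2+0) = (13,2)
col: 10 vs 2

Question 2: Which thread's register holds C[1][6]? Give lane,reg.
7,0

r: 1->gid=1,r8=0  c: 6->tid=3,i&1=0
L=1*4+3=7  i=0*2+0=0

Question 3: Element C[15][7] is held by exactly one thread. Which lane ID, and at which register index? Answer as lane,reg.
31,3

r=15→G=7,rhi=1  c=7→T=3,p=1
L=7*4+3=31  i=1*2+1=3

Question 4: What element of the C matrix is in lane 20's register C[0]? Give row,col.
5,0

20: grp=5,tig=0
[0] (5+0,0*2+0) = (5,0)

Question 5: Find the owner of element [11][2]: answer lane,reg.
13,2

r: 11->gid=3,r8=1  c: 2->tid=1,i&1=0
L=3*4+1=13  i=1*2+0=2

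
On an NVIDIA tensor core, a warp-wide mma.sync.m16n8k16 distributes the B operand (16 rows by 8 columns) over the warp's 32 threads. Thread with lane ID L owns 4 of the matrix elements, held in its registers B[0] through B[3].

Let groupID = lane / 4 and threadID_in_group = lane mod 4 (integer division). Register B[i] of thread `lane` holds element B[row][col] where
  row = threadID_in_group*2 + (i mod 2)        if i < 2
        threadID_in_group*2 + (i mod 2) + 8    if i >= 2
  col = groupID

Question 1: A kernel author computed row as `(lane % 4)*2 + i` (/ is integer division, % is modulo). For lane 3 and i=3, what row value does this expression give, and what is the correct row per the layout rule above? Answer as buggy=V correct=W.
`(lane % 4)*2 + i`[3,3]->9
L=3->g=3>>2=0, t=3&3=3
[3]->row 3·2+1+8=15  col g=0
row: 9 vs 15

buggy=9 correct=15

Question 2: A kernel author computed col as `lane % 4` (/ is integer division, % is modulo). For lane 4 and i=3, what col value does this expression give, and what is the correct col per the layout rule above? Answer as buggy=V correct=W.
buggy=0 correct=1

`lane % 4`[4,3]->0
L=4->gid=4>>2=1, tid=4&3=0
[3]->row 0·2+1+8=9  col gid=1
col: 0 vs 1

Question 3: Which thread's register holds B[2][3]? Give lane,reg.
13,0

c=3→G=3  r=2→rhi=0,T=1,p=0
L=3*4+1=13  i=0*2+0=0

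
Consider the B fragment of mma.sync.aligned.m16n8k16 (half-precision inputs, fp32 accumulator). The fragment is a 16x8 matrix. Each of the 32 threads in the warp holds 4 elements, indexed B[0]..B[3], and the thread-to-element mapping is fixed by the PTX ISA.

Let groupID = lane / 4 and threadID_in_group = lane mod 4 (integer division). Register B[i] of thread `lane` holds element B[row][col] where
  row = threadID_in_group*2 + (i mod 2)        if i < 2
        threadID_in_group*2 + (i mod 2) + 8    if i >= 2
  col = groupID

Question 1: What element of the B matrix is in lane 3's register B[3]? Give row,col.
lane 3: grp=0 (3/4), tig=3 (3%4)
i=3: r=3*2+1+8=15, c=grp=0

15,0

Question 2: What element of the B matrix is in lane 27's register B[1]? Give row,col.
lane 27: g=6 (27/4), t=3 (27%4)
i=1: r=3*2+1+0=7, c=g=6

7,6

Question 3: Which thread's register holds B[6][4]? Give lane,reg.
19,0

c=4⇒gr=4  r=6⇒Rb=0,th=3,odd=0
L=4*4+3=19  i=0*2+0=0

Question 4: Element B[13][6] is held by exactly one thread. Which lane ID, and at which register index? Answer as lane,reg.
26,3

c:6=>grp=6  r:13=>rB=1,tig=2,lo=1
L=6*4+2=26  i=1*2+1=3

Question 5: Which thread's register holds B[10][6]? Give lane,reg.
c:6=>grp=6  r:10=>rB=1,tig=1,lo=0
L=6*4+1=25  i=1*2+0=2

25,2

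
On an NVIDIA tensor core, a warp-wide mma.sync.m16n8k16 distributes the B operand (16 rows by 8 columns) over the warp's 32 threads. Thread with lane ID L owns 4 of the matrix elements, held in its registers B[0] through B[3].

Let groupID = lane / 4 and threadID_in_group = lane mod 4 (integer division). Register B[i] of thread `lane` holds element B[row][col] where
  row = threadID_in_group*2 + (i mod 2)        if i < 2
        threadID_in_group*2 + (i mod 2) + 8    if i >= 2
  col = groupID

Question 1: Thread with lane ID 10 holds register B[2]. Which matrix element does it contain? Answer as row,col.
lane 10: g=2 (10/4), t=2 (10%4)
i=2: r=2*2+0+8=12, c=g=2

12,2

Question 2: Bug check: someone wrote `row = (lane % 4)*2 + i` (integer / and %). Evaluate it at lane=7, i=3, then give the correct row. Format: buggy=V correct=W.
`(lane % 4)*2 + i`[7,3]→9
7: G=1,T=3
[3] (3*2+1+8,1) = (15,1)
row: 9 vs 15

buggy=9 correct=15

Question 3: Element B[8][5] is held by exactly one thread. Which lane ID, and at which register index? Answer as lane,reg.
20,2

c:5=>grp=5  r:8=>rB=1,tig=0,lo=0
L=5*4+0=20  i=1*2+0=2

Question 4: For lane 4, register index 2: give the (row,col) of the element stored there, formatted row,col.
8,1

4: grp=1,tig=0
[2] (0*2+0+8,1) = (8,1)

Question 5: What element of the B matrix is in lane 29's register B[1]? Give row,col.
3,7

L=29⇒gr=29>>2=7, th=29&3=1
[1]⇒row 1·2+1+0=3  col gr=7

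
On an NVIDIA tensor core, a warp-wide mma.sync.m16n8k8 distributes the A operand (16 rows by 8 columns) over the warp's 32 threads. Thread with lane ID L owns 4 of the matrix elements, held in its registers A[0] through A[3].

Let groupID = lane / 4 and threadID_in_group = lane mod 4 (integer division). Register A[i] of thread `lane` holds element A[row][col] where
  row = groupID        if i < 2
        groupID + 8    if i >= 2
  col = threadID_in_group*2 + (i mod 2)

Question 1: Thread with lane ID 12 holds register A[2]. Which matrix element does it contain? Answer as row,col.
lane 12: gr=3 (12/4), th=0 (12%4)
i=2: r=3+8=11, c=0*2+0=0

11,0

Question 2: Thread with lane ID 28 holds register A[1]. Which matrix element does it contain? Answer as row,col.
lane 28: grp=7 (28/4), tig=0 (28%4)
i=1: r=7+0=7, c=0*2+1=1

7,1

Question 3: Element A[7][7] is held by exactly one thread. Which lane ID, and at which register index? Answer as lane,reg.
31,1

r:7=>grp=7,rB=0  c:7=>tig=3,lo=1
L=7*4+3=31  i=0*2+1=1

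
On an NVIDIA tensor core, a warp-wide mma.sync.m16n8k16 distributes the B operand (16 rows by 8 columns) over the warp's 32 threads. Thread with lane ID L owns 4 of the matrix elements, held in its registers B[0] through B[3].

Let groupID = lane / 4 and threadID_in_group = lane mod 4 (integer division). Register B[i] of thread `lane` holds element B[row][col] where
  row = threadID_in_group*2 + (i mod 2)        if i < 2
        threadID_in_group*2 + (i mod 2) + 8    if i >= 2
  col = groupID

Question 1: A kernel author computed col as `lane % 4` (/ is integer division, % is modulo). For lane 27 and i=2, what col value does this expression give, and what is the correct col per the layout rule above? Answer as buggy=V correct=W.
buggy=3 correct=6

`lane % 4`[27,2]->3
L=27->gid=27>>2=6, tid=27&3=3
[2]->row 3·2+0+8=14  col gid=6
col: 3 vs 6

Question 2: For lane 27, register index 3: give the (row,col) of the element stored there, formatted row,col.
lane 27: g=6 (27/4), t=3 (27%4)
i=3: r=3*2+1+8=15, c=g=6

15,6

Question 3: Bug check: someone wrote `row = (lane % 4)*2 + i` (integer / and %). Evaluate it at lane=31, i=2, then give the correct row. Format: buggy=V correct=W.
`(lane % 4)*2 + i`[31,2]⇒8
L=31⇒gr=31>>2=7, th=31&3=3
[2]⇒row 3·2+0+8=14  col gr=7
row: 8 vs 14

buggy=8 correct=14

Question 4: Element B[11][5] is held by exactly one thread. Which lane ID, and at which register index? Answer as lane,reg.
c=5->g=5  r=11->rb=1,t=1,b0=1
L=5*4+1=21  i=1*2+1=3

21,3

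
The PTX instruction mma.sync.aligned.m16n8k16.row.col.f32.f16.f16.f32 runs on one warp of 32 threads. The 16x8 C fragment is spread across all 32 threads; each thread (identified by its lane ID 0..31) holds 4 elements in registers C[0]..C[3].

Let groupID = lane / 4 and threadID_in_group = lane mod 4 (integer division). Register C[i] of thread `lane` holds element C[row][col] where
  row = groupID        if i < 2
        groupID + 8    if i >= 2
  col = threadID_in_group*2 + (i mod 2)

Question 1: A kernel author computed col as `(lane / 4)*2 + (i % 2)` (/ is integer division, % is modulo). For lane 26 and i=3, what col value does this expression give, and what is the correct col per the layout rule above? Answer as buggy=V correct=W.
`(lane / 4)*2 + (i % 2)`[26,3]=>13
lane 26: grp=6 (26/4), tig=2 (26%4)
i=3: r=6+8=14, c=2*2+1=5
col: 13 vs 5

buggy=13 correct=5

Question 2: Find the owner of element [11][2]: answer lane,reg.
r=11->g=3,rb=1  c=2->t=1,b0=0
L=3*4+1=13  i=1*2+0=2

13,2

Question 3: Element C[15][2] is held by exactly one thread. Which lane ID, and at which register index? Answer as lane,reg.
r:15=>grp=7,rB=1  c:2=>tig=1,lo=0
L=7*4+1=29  i=1*2+0=2

29,2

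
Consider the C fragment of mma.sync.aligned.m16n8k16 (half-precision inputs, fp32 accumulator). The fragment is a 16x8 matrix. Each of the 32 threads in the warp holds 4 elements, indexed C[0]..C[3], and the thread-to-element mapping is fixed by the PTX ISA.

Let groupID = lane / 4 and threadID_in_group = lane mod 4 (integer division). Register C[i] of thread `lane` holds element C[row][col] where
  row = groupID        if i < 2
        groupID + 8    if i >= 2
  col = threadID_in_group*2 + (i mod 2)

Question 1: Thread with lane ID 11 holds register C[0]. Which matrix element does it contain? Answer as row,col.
lane 11⇒11/4=2, 11 mod 4=3
i=0  r:2+0⇒2  c:2·3+0⇒6

2,6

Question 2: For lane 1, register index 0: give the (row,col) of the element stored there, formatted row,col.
lane 1⇒1/4=0, 1 mod 4=1
i=0  r:0+0⇒0  c:2·1+0⇒2

0,2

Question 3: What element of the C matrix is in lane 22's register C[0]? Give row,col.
22: grp=5,tig=2
[0] (5+0,2*2+0) = (5,4)

5,4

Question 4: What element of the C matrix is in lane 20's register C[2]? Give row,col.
13,0

20: grp=5,tig=0
[2] (5+8,0*2+0) = (13,0)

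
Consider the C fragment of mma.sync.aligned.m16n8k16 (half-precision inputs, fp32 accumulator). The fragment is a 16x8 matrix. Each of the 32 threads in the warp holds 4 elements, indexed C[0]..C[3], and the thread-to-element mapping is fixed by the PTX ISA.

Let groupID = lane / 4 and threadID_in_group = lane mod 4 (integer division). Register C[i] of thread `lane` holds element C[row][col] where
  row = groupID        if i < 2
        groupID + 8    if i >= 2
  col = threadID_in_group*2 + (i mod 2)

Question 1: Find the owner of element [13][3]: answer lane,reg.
r: 13->gid=5,r8=1  c: 3->tid=1,i&1=1
L=5*4+1=21  i=1*2+1=3

21,3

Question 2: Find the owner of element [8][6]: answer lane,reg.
3,2

r=8→G=0,rhi=1  c=6→T=3,p=0
L=0*4+3=3  i=1*2+0=2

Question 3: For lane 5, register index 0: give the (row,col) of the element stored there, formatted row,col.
1,2

lane 5⇒5/4=1, 5 mod 4=1
i=0  r:1+0⇒1  c:2·1+0⇒2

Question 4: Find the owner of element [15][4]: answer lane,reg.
30,2

r=15→G=7,rhi=1  c=4→T=2,p=0
L=7*4+2=30  i=1*2+0=2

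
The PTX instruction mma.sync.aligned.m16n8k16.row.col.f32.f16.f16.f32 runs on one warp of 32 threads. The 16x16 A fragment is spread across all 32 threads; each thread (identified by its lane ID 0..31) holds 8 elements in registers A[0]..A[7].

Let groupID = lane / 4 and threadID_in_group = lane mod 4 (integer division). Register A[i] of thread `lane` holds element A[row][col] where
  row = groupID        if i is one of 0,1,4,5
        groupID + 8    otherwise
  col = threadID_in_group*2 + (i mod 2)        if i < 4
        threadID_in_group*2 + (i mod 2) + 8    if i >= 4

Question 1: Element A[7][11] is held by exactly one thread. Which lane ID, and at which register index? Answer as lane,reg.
29,5

r:7=>grp=7,rB=0  c:11=>cB=1,tig=1,lo=1
L=7*4+1=29  i=1*4+0*2+1=5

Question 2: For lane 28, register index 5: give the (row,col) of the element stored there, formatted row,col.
28: g=7,t=0
[5] (7+0,0*2+1+8) = (7,9)

7,9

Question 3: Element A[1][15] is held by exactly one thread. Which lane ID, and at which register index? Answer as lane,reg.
7,5

r=1->g=1,rb=0  c=15->cb=1,t=3,b0=1
L=1*4+3=7  i=1*4+0*2+1=5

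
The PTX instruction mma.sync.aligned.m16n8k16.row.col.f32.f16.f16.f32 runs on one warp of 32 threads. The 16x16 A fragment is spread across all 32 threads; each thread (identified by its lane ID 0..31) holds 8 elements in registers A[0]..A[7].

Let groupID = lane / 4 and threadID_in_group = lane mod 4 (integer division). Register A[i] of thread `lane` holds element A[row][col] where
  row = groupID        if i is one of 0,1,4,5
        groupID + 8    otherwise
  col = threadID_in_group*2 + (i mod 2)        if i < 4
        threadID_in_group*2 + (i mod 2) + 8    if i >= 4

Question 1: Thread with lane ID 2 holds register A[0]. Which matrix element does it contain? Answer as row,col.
0,4

lane 2⇒2/4=0, 2 mod 4=2
i=0  r:0+0⇒0  c:2·2+0+0⇒4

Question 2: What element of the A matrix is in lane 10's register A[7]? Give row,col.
10: grp=2,tig=2
[7] (2+8,2*2+1+8) = (10,13)

10,13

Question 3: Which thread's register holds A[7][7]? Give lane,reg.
31,1

r: 7->gid=7,r8=0  c: 7->c8=0,tid=3,i&1=1
L=7*4+3=31  i=0*4+0*2+1=1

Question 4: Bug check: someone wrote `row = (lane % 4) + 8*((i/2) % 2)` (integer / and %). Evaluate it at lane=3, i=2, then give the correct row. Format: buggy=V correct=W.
`(lane % 4) + 8*((i/2) % 2)`[3,2]→11
3: G=0,T=3
[2] (0+8,3*2+0+0) = (8,6)
row: 11 vs 8

buggy=11 correct=8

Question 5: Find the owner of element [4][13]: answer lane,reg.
18,5

r: 4->gid=4,r8=0  c: 13->c8=1,tid=2,i&1=1
L=4*4+2=18  i=1*4+0*2+1=5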